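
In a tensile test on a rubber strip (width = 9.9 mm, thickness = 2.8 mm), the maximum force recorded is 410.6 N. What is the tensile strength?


Area = width * thickness = 9.9 * 2.8 = 27.72 mm^2
TS = force / area = 410.6 / 27.72 = 14.81 MPa

14.81 MPa


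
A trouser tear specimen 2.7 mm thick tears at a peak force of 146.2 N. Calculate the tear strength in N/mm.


Tear strength = force / thickness
= 146.2 / 2.7
= 54.15 N/mm

54.15 N/mm


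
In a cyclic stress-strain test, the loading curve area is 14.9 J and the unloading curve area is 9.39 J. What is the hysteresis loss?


Hysteresis loss = loading - unloading
= 14.9 - 9.39
= 5.51 J

5.51 J


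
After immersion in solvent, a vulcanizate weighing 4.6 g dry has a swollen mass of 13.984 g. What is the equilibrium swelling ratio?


Q = W_swollen / W_dry
Q = 13.984 / 4.6
Q = 3.04

Q = 3.04


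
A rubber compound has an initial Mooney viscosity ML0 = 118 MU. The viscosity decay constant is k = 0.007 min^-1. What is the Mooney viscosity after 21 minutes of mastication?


ML = ML0 * exp(-k * t)
ML = 118 * exp(-0.007 * 21)
ML = 118 * 0.8633
ML = 101.87 MU

101.87 MU


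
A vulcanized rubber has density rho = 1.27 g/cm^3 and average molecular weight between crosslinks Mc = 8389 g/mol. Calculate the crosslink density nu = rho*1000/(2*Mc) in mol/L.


nu = rho * 1000 / (2 * Mc)
nu = 1.27 * 1000 / (2 * 8389)
nu = 1270.0 / 16778
nu = 0.0757 mol/L

0.0757 mol/L


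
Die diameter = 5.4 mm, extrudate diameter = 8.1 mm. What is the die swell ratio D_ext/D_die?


Die swell ratio = D_extrudate / D_die
= 8.1 / 5.4
= 1.5

Die swell = 1.5


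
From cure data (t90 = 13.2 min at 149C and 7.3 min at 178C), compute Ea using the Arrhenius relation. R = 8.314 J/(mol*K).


T1 = 422.15 K, T2 = 451.15 K
1/T1 - 1/T2 = 1.5227e-04
ln(t1/t2) = ln(13.2/7.3) = 0.5923
Ea = 8.314 * 0.5923 / 1.5227e-04 = 32342.4308 J/mol
Ea = 32.34 kJ/mol

32.34 kJ/mol


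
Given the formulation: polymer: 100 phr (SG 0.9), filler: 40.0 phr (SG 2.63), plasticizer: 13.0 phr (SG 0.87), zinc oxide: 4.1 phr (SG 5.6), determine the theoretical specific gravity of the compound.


Sum of weights = 157.1
Volume contributions:
  polymer: 100/0.9 = 111.1111
  filler: 40.0/2.63 = 15.2091
  plasticizer: 13.0/0.87 = 14.9425
  zinc oxide: 4.1/5.6 = 0.7321
Sum of volumes = 141.9949
SG = 157.1 / 141.9949 = 1.106

SG = 1.106


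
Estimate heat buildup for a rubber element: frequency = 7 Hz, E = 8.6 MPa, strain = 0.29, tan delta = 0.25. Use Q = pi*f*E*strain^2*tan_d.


Q = pi * f * E * strain^2 * tan_d
= pi * 7 * 8.6 * 0.29^2 * 0.25
= pi * 7 * 8.6 * 0.0841 * 0.25
= 3.9763

Q = 3.9763


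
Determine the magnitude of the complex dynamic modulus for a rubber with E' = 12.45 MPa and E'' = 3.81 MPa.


|E*| = sqrt(E'^2 + E''^2)
= sqrt(12.45^2 + 3.81^2)
= sqrt(155.0025 + 14.5161)
= 13.02 MPa

13.02 MPa


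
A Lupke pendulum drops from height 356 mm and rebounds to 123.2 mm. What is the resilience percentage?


Resilience = h_rebound / h_drop * 100
= 123.2 / 356 * 100
= 34.6%

34.6%


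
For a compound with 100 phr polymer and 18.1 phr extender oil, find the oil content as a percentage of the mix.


Oil % = oil / (100 + oil) * 100
= 18.1 / (100 + 18.1) * 100
= 18.1 / 118.1 * 100
= 15.33%

15.33%


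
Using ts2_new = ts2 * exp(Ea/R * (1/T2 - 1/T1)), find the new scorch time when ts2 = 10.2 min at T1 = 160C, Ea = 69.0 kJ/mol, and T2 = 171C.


Convert temperatures: T1 = 160 + 273.15 = 433.15 K, T2 = 171 + 273.15 = 444.15 K
ts2_new = 10.2 * exp(69000 / 8.314 * (1/444.15 - 1/433.15))
1/T2 - 1/T1 = -5.7177e-05
ts2_new = 6.35 min

6.35 min


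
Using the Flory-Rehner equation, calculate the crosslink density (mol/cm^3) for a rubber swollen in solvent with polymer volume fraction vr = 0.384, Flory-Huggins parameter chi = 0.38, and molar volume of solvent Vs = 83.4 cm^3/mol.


ln(1 - vr) = ln(1 - 0.384) = -0.4845
Numerator = -((-0.4845) + 0.384 + 0.38 * 0.384^2) = 0.0445
Denominator = 83.4 * (0.384^(1/3) - 0.384/2) = 44.6063
nu = 0.0445 / 44.6063 = 9.9706e-04 mol/cm^3

9.9706e-04 mol/cm^3


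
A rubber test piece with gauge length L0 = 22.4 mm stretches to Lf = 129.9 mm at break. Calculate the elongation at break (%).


Elongation = (Lf - L0) / L0 * 100
= (129.9 - 22.4) / 22.4 * 100
= 107.5 / 22.4 * 100
= 479.9%

479.9%


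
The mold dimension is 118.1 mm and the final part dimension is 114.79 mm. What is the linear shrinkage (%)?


Shrinkage = (mold - part) / mold * 100
= (118.1 - 114.79) / 118.1 * 100
= 3.31 / 118.1 * 100
= 2.8%

2.8%


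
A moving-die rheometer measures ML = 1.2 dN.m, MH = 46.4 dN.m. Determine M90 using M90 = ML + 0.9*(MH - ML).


M90 = ML + 0.9 * (MH - ML)
M90 = 1.2 + 0.9 * (46.4 - 1.2)
M90 = 1.2 + 0.9 * 45.2
M90 = 41.88 dN.m

41.88 dN.m


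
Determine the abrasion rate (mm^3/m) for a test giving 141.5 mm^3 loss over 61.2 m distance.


Rate = volume_loss / distance
= 141.5 / 61.2
= 2.312 mm^3/m

2.312 mm^3/m


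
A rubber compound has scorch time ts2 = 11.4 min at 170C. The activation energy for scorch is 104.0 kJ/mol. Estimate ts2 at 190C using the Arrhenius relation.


Convert temperatures: T1 = 170 + 273.15 = 443.15 K, T2 = 190 + 273.15 = 463.15 K
ts2_new = 11.4 * exp(104000 / 8.314 * (1/463.15 - 1/443.15))
1/T2 - 1/T1 = -9.7445e-05
ts2_new = 3.37 min

3.37 min


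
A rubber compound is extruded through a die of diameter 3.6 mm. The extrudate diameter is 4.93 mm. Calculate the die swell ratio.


Die swell ratio = D_extrudate / D_die
= 4.93 / 3.6
= 1.369

Die swell = 1.369


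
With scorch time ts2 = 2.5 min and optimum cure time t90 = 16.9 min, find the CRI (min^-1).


CRI = 100 / (t90 - ts2)
= 100 / (16.9 - 2.5)
= 100 / 14.4
= 6.94 min^-1

6.94 min^-1


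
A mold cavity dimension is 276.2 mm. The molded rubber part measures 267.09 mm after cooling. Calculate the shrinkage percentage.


Shrinkage = (mold - part) / mold * 100
= (276.2 - 267.09) / 276.2 * 100
= 9.11 / 276.2 * 100
= 3.3%

3.3%


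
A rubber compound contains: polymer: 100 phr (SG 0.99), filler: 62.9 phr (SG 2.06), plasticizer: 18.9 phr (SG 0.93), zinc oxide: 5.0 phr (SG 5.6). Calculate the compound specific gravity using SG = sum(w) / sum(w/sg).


Sum of weights = 186.8
Volume contributions:
  polymer: 100/0.99 = 101.0101
  filler: 62.9/2.06 = 30.5340
  plasticizer: 18.9/0.93 = 20.3226
  zinc oxide: 5.0/5.6 = 0.8929
Sum of volumes = 152.7595
SG = 186.8 / 152.7595 = 1.223

SG = 1.223


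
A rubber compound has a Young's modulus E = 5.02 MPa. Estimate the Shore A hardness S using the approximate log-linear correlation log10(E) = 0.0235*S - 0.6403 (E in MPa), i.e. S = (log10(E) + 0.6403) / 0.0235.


log10(E) = 0.0235*S - 0.6403  =>  S = (log10(E) + 0.6403) / 0.0235
log10(5.02) = 0.700704
S = (0.700704 + 0.6403) / 0.0235 = 1.341004 / 0.0235
S = 57.1

Shore A = 57.1


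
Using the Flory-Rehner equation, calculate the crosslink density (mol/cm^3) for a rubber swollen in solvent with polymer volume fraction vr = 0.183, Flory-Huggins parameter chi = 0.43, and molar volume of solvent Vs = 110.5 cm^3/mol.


ln(1 - vr) = ln(1 - 0.183) = -0.2021
Numerator = -((-0.2021) + 0.183 + 0.43 * 0.183^2) = 0.0047
Denominator = 110.5 * (0.183^(1/3) - 0.183/2) = 52.6246
nu = 0.0047 / 52.6246 = 8.9614e-05 mol/cm^3

8.9614e-05 mol/cm^3


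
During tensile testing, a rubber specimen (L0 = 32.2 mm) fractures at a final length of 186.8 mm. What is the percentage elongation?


Elongation = (Lf - L0) / L0 * 100
= (186.8 - 32.2) / 32.2 * 100
= 154.6 / 32.2 * 100
= 480.1%

480.1%


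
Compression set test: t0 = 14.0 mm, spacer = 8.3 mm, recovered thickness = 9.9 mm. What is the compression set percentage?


CS = (t0 - recovered) / (t0 - ts) * 100
= (14.0 - 9.9) / (14.0 - 8.3) * 100
= 4.1 / 5.7 * 100
= 71.9%

71.9%


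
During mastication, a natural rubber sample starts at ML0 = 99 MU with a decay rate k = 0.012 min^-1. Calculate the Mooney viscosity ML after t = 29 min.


ML = ML0 * exp(-k * t)
ML = 99 * exp(-0.012 * 29)
ML = 99 * 0.7061
ML = 69.9 MU

69.9 MU


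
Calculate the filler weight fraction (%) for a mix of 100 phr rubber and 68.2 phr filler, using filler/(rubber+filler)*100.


Filler % = filler / (rubber + filler) * 100
= 68.2 / (100 + 68.2) * 100
= 68.2 / 168.2 * 100
= 40.55%

40.55%


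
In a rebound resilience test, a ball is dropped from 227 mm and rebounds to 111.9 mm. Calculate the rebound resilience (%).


Resilience = h_rebound / h_drop * 100
= 111.9 / 227 * 100
= 49.3%

49.3%


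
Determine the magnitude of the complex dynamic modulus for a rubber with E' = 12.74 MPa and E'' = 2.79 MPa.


|E*| = sqrt(E'^2 + E''^2)
= sqrt(12.74^2 + 2.79^2)
= sqrt(162.3076 + 7.7841)
= 13.042 MPa

13.042 MPa


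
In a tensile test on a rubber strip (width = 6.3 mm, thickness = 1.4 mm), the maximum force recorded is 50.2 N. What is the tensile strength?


Area = width * thickness = 6.3 * 1.4 = 8.82 mm^2
TS = force / area = 50.2 / 8.82 = 5.69 MPa

5.69 MPa


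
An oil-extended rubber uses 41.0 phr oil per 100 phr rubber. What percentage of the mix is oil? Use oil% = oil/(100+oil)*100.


Oil % = oil / (100 + oil) * 100
= 41.0 / (100 + 41.0) * 100
= 41.0 / 141.0 * 100
= 29.08%

29.08%


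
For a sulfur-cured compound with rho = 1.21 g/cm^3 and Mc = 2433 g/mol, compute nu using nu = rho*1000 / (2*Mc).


nu = rho * 1000 / (2 * Mc)
nu = 1.21 * 1000 / (2 * 2433)
nu = 1210.0 / 4866
nu = 0.2487 mol/L

0.2487 mol/L


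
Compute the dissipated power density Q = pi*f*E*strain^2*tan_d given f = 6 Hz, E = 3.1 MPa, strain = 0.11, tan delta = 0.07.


Q = pi * f * E * strain^2 * tan_d
= pi * 6 * 3.1 * 0.11^2 * 0.07
= pi * 6 * 3.1 * 0.0121 * 0.07
= 0.0495

Q = 0.0495


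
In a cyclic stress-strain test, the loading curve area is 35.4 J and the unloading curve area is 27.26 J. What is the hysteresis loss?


Hysteresis loss = loading - unloading
= 35.4 - 27.26
= 8.14 J

8.14 J


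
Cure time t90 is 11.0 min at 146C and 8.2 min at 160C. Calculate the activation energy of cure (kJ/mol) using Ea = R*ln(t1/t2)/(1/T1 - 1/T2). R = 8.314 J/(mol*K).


T1 = 419.15 K, T2 = 433.15 K
1/T1 - 1/T2 = 7.7112e-05
ln(t1/t2) = ln(11.0/8.2) = 0.2938
Ea = 8.314 * 0.2938 / 7.7112e-05 = 31672.6270 J/mol
Ea = 31.67 kJ/mol

31.67 kJ/mol


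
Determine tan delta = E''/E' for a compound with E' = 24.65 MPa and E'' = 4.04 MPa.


tan delta = E'' / E'
= 4.04 / 24.65
= 0.1639

tan delta = 0.1639


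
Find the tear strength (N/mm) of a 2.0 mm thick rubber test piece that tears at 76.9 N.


Tear strength = force / thickness
= 76.9 / 2.0
= 38.45 N/mm

38.45 N/mm


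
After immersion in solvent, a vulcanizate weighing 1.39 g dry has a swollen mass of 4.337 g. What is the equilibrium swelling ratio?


Q = W_swollen / W_dry
Q = 4.337 / 1.39
Q = 3.12

Q = 3.12


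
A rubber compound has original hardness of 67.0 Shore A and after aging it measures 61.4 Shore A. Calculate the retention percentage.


Retention = aged / original * 100
= 61.4 / 67.0 * 100
= 91.6%

91.6%


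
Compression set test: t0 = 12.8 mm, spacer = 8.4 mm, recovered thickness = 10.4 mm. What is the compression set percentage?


CS = (t0 - recovered) / (t0 - ts) * 100
= (12.8 - 10.4) / (12.8 - 8.4) * 100
= 2.4 / 4.4 * 100
= 54.5%

54.5%


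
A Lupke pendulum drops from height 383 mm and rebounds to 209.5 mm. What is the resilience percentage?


Resilience = h_rebound / h_drop * 100
= 209.5 / 383 * 100
= 54.7%

54.7%


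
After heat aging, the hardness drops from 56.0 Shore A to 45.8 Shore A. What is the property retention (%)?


Retention = aged / original * 100
= 45.8 / 56.0 * 100
= 81.8%

81.8%


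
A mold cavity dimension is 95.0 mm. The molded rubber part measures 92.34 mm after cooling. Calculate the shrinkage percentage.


Shrinkage = (mold - part) / mold * 100
= (95.0 - 92.34) / 95.0 * 100
= 2.66 / 95.0 * 100
= 2.8%

2.8%


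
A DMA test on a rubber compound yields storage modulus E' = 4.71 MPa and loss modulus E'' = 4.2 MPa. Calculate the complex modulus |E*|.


|E*| = sqrt(E'^2 + E''^2)
= sqrt(4.71^2 + 4.2^2)
= sqrt(22.1841 + 17.6400)
= 6.311 MPa

6.311 MPa


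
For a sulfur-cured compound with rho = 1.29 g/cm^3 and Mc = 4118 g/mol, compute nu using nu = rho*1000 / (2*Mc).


nu = rho * 1000 / (2 * Mc)
nu = 1.29 * 1000 / (2 * 4118)
nu = 1290.0 / 8236
nu = 0.1566 mol/L

0.1566 mol/L


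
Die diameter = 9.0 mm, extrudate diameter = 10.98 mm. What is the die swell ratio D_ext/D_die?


Die swell ratio = D_extrudate / D_die
= 10.98 / 9.0
= 1.22

Die swell = 1.22


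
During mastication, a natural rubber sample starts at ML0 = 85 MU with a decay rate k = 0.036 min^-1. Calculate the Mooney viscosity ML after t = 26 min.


ML = ML0 * exp(-k * t)
ML = 85 * exp(-0.036 * 26)
ML = 85 * 0.3922
ML = 33.34 MU

33.34 MU


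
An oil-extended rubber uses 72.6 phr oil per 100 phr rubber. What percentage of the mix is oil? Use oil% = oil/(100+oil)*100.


Oil % = oil / (100 + oil) * 100
= 72.6 / (100 + 72.6) * 100
= 72.6 / 172.6 * 100
= 42.06%

42.06%


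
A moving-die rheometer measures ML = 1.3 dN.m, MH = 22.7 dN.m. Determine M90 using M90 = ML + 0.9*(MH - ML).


M90 = ML + 0.9 * (MH - ML)
M90 = 1.3 + 0.9 * (22.7 - 1.3)
M90 = 1.3 + 0.9 * 21.4
M90 = 20.56 dN.m

20.56 dN.m


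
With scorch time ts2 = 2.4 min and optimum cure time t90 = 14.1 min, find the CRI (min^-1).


CRI = 100 / (t90 - ts2)
= 100 / (14.1 - 2.4)
= 100 / 11.7
= 8.55 min^-1

8.55 min^-1


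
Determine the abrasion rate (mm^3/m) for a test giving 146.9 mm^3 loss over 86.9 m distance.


Rate = volume_loss / distance
= 146.9 / 86.9
= 1.69 mm^3/m

1.69 mm^3/m


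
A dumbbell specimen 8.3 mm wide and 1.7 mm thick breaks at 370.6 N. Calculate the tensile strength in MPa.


Area = width * thickness = 8.3 * 1.7 = 14.11 mm^2
TS = force / area = 370.6 / 14.11 = 26.27 MPa

26.27 MPa


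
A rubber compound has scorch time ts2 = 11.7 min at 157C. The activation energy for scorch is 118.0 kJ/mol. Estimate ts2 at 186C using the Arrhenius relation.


Convert temperatures: T1 = 157 + 273.15 = 430.15 K, T2 = 186 + 273.15 = 459.15 K
ts2_new = 11.7 * exp(118000 / 8.314 * (1/459.15 - 1/430.15))
1/T2 - 1/T1 = -1.4683e-04
ts2_new = 1.46 min

1.46 min


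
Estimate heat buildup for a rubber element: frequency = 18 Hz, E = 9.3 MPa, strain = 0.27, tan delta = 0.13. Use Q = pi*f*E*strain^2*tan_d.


Q = pi * f * E * strain^2 * tan_d
= pi * 18 * 9.3 * 0.27^2 * 0.13
= pi * 18 * 9.3 * 0.0729 * 0.13
= 4.9840

Q = 4.9840


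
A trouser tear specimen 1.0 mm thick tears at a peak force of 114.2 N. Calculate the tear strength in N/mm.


Tear strength = force / thickness
= 114.2 / 1.0
= 114.2 N/mm

114.2 N/mm


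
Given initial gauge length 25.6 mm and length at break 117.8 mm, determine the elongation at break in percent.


Elongation = (Lf - L0) / L0 * 100
= (117.8 - 25.6) / 25.6 * 100
= 92.2 / 25.6 * 100
= 360.2%

360.2%


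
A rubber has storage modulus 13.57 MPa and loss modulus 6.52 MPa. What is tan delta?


tan delta = E'' / E'
= 6.52 / 13.57
= 0.4805

tan delta = 0.4805


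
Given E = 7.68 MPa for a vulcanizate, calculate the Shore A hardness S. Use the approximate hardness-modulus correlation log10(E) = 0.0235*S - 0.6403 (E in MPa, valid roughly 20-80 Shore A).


log10(E) = 0.0235*S - 0.6403  =>  S = (log10(E) + 0.6403) / 0.0235
log10(7.68) = 0.885361
S = (0.885361 + 0.6403) / 0.0235 = 1.525661 / 0.0235
S = 64.9

Shore A = 64.9


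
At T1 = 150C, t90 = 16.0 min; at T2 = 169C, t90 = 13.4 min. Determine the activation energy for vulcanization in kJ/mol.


T1 = 423.15 K, T2 = 442.15 K
1/T1 - 1/T2 = 1.0155e-04
ln(t1/t2) = ln(16.0/13.4) = 0.1773
Ea = 8.314 * 0.1773 / 1.0155e-04 = 14518.1889 J/mol
Ea = 14.52 kJ/mol

14.52 kJ/mol


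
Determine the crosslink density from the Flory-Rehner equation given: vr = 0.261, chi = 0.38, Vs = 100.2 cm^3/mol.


ln(1 - vr) = ln(1 - 0.261) = -0.3025
Numerator = -((-0.3025) + 0.261 + 0.38 * 0.261^2) = 0.0156
Denominator = 100.2 * (0.261^(1/3) - 0.261/2) = 50.9585
nu = 0.0156 / 50.9585 = 3.0557e-04 mol/cm^3

3.0557e-04 mol/cm^3


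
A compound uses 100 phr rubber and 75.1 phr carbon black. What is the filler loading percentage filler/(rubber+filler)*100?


Filler % = filler / (rubber + filler) * 100
= 75.1 / (100 + 75.1) * 100
= 75.1 / 175.1 * 100
= 42.89%

42.89%


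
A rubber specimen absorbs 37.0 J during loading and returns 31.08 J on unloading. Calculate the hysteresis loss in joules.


Hysteresis loss = loading - unloading
= 37.0 - 31.08
= 5.92 J

5.92 J


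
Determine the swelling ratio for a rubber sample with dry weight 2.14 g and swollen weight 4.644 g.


Q = W_swollen / W_dry
Q = 4.644 / 2.14
Q = 2.17

Q = 2.17


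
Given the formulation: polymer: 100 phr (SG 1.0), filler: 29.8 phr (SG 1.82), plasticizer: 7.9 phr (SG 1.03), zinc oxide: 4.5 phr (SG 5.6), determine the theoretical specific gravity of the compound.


Sum of weights = 142.2
Volume contributions:
  polymer: 100/1.0 = 100.0000
  filler: 29.8/1.82 = 16.3736
  plasticizer: 7.9/1.03 = 7.6699
  zinc oxide: 4.5/5.6 = 0.8036
Sum of volumes = 124.8471
SG = 142.2 / 124.8471 = 1.139

SG = 1.139


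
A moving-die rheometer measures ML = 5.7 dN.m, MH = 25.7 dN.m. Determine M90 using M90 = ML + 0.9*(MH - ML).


M90 = ML + 0.9 * (MH - ML)
M90 = 5.7 + 0.9 * (25.7 - 5.7)
M90 = 5.7 + 0.9 * 20.0
M90 = 23.7 dN.m

23.7 dN.m


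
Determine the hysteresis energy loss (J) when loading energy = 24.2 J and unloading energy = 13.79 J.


Hysteresis loss = loading - unloading
= 24.2 - 13.79
= 10.41 J

10.41 J


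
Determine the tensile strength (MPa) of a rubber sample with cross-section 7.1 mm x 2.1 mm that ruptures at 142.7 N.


Area = width * thickness = 7.1 * 2.1 = 14.91 mm^2
TS = force / area = 142.7 / 14.91 = 9.57 MPa

9.57 MPa


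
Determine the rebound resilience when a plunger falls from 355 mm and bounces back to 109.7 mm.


Resilience = h_rebound / h_drop * 100
= 109.7 / 355 * 100
= 30.9%

30.9%


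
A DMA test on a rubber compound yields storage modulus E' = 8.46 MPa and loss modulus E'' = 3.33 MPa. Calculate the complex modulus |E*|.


|E*| = sqrt(E'^2 + E''^2)
= sqrt(8.46^2 + 3.33^2)
= sqrt(71.5716 + 11.0889)
= 9.092 MPa

9.092 MPa


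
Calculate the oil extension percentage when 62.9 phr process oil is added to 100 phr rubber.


Oil % = oil / (100 + oil) * 100
= 62.9 / (100 + 62.9) * 100
= 62.9 / 162.9 * 100
= 38.61%

38.61%


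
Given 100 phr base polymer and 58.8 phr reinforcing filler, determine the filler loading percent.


Filler % = filler / (rubber + filler) * 100
= 58.8 / (100 + 58.8) * 100
= 58.8 / 158.8 * 100
= 37.03%

37.03%


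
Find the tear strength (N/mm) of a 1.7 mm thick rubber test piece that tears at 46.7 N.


Tear strength = force / thickness
= 46.7 / 1.7
= 27.47 N/mm

27.47 N/mm


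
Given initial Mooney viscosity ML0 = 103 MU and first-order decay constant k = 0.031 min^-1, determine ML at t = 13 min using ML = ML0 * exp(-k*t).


ML = ML0 * exp(-k * t)
ML = 103 * exp(-0.031 * 13)
ML = 103 * 0.6683
ML = 68.84 MU

68.84 MU


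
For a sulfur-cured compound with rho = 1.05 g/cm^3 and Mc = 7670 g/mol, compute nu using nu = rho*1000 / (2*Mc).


nu = rho * 1000 / (2 * Mc)
nu = 1.05 * 1000 / (2 * 7670)
nu = 1050.0 / 15340
nu = 0.0684 mol/L

0.0684 mol/L


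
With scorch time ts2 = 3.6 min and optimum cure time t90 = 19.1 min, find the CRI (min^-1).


CRI = 100 / (t90 - ts2)
= 100 / (19.1 - 3.6)
= 100 / 15.5
= 6.45 min^-1

6.45 min^-1


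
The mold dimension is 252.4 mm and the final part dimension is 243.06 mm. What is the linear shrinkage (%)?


Shrinkage = (mold - part) / mold * 100
= (252.4 - 243.06) / 252.4 * 100
= 9.34 / 252.4 * 100
= 3.7%

3.7%


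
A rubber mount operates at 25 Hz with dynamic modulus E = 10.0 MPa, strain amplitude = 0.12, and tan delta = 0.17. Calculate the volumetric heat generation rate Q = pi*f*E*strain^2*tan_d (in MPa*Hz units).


Q = pi * f * E * strain^2 * tan_d
= pi * 25 * 10.0 * 0.12^2 * 0.17
= pi * 25 * 10.0 * 0.0144 * 0.17
= 1.9227

Q = 1.9227


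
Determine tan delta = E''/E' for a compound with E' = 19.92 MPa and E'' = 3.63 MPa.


tan delta = E'' / E'
= 3.63 / 19.92
= 0.1822

tan delta = 0.1822


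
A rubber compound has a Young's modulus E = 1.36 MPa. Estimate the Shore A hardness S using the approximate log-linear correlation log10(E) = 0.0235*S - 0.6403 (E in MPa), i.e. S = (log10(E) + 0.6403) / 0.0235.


log10(E) = 0.0235*S - 0.6403  =>  S = (log10(E) + 0.6403) / 0.0235
log10(1.36) = 0.133539
S = (0.133539 + 0.6403) / 0.0235 = 0.773839 / 0.0235
S = 32.9

Shore A = 32.9


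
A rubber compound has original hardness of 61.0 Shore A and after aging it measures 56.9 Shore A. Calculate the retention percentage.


Retention = aged / original * 100
= 56.9 / 61.0 * 100
= 93.3%

93.3%


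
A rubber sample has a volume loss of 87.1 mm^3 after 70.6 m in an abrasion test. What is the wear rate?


Rate = volume_loss / distance
= 87.1 / 70.6
= 1.234 mm^3/m

1.234 mm^3/m


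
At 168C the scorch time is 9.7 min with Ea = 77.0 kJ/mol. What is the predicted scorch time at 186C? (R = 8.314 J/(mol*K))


Convert temperatures: T1 = 168 + 273.15 = 441.15 K, T2 = 186 + 273.15 = 459.15 K
ts2_new = 9.7 * exp(77000 / 8.314 * (1/459.15 - 1/441.15))
1/T2 - 1/T1 = -8.8865e-05
ts2_new = 4.26 min

4.26 min


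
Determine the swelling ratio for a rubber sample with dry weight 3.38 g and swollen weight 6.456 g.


Q = W_swollen / W_dry
Q = 6.456 / 3.38
Q = 1.91

Q = 1.91


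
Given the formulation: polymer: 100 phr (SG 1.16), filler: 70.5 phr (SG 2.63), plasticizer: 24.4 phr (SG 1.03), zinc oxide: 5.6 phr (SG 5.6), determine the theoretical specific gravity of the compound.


Sum of weights = 200.5
Volume contributions:
  polymer: 100/1.16 = 86.2069
  filler: 70.5/2.63 = 26.8061
  plasticizer: 24.4/1.03 = 23.6893
  zinc oxide: 5.6/5.6 = 1.0000
Sum of volumes = 137.7023
SG = 200.5 / 137.7023 = 1.456

SG = 1.456


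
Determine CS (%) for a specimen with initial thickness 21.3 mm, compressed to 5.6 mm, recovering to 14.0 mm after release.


CS = (t0 - recovered) / (t0 - ts) * 100
= (21.3 - 14.0) / (21.3 - 5.6) * 100
= 7.3 / 15.7 * 100
= 46.5%

46.5%


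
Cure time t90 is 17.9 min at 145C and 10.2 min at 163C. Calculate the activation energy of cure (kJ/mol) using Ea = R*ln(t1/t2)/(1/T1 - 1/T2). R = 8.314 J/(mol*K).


T1 = 418.15 K, T2 = 436.15 K
1/T1 - 1/T2 = 9.8697e-05
ln(t1/t2) = ln(17.9/10.2) = 0.5624
Ea = 8.314 * 0.5624 / 9.8697e-05 = 47376.2670 J/mol
Ea = 47.38 kJ/mol

47.38 kJ/mol


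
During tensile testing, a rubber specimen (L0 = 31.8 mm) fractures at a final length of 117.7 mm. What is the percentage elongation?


Elongation = (Lf - L0) / L0 * 100
= (117.7 - 31.8) / 31.8 * 100
= 85.9 / 31.8 * 100
= 270.1%

270.1%


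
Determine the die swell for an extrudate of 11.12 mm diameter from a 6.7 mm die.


Die swell ratio = D_extrudate / D_die
= 11.12 / 6.7
= 1.66

Die swell = 1.66


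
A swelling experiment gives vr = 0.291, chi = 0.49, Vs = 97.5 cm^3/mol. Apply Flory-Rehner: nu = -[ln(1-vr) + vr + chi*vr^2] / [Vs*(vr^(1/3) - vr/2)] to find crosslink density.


ln(1 - vr) = ln(1 - 0.291) = -0.3439
Numerator = -((-0.3439) + 0.291 + 0.49 * 0.291^2) = 0.0114
Denominator = 97.5 * (0.291^(1/3) - 0.291/2) = 50.4241
nu = 0.0114 / 50.4241 = 2.2620e-04 mol/cm^3

2.2620e-04 mol/cm^3


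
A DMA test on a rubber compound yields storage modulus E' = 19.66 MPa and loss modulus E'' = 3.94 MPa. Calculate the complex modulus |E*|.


|E*| = sqrt(E'^2 + E''^2)
= sqrt(19.66^2 + 3.94^2)
= sqrt(386.5156 + 15.5236)
= 20.051 MPa

20.051 MPa


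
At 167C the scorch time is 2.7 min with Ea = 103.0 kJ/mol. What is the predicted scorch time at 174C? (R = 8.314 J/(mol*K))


Convert temperatures: T1 = 167 + 273.15 = 440.15 K, T2 = 174 + 273.15 = 447.15 K
ts2_new = 2.7 * exp(103000 / 8.314 * (1/447.15 - 1/440.15))
1/T2 - 1/T1 = -3.5567e-05
ts2_new = 1.74 min

1.74 min


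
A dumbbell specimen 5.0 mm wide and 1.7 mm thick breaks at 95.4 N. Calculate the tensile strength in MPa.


Area = width * thickness = 5.0 * 1.7 = 8.5 mm^2
TS = force / area = 95.4 / 8.5 = 11.22 MPa

11.22 MPa


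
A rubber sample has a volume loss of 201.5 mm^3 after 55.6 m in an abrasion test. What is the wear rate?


Rate = volume_loss / distance
= 201.5 / 55.6
= 3.624 mm^3/m

3.624 mm^3/m


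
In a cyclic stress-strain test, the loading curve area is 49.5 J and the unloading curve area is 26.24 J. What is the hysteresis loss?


Hysteresis loss = loading - unloading
= 49.5 - 26.24
= 23.26 J

23.26 J


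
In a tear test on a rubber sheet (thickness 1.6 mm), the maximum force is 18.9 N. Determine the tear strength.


Tear strength = force / thickness
= 18.9 / 1.6
= 11.81 N/mm

11.81 N/mm


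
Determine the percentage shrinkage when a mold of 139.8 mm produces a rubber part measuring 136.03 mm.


Shrinkage = (mold - part) / mold * 100
= (139.8 - 136.03) / 139.8 * 100
= 3.77 / 139.8 * 100
= 2.7%

2.7%


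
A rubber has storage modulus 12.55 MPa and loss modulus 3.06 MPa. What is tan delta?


tan delta = E'' / E'
= 3.06 / 12.55
= 0.2438

tan delta = 0.2438


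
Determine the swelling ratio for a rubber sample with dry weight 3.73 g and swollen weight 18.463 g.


Q = W_swollen / W_dry
Q = 18.463 / 3.73
Q = 4.95

Q = 4.95


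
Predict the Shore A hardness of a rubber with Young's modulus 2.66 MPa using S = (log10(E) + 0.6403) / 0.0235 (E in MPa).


log10(E) = 0.0235*S - 0.6403  =>  S = (log10(E) + 0.6403) / 0.0235
log10(2.66) = 0.424882
S = (0.424882 + 0.6403) / 0.0235 = 1.065182 / 0.0235
S = 45.3

Shore A = 45.3


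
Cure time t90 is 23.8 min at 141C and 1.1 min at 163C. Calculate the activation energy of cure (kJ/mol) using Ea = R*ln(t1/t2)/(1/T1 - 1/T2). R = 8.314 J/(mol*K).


T1 = 414.15 K, T2 = 436.15 K
1/T1 - 1/T2 = 1.2179e-04
ln(t1/t2) = ln(23.8/1.1) = 3.0744
Ea = 8.314 * 3.0744 / 1.2179e-04 = 209863.9189 J/mol
Ea = 209.86 kJ/mol

209.86 kJ/mol


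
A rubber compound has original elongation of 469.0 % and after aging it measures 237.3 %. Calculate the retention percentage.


Retention = aged / original * 100
= 237.3 / 469.0 * 100
= 50.6%

50.6%


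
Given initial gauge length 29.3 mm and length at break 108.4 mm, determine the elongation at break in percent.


Elongation = (Lf - L0) / L0 * 100
= (108.4 - 29.3) / 29.3 * 100
= 79.1 / 29.3 * 100
= 270.0%

270.0%


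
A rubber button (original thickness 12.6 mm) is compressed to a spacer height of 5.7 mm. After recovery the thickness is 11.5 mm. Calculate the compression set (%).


CS = (t0 - recovered) / (t0 - ts) * 100
= (12.6 - 11.5) / (12.6 - 5.7) * 100
= 1.1 / 6.9 * 100
= 15.9%

15.9%


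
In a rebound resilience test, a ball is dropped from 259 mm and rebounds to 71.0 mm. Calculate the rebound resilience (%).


Resilience = h_rebound / h_drop * 100
= 71.0 / 259 * 100
= 27.4%

27.4%


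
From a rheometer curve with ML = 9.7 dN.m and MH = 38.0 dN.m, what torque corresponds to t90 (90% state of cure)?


M90 = ML + 0.9 * (MH - ML)
M90 = 9.7 + 0.9 * (38.0 - 9.7)
M90 = 9.7 + 0.9 * 28.3
M90 = 35.17 dN.m

35.17 dN.m


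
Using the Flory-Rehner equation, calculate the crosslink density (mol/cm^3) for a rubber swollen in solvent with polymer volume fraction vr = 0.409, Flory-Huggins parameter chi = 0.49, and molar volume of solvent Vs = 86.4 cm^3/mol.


ln(1 - vr) = ln(1 - 0.409) = -0.5259
Numerator = -((-0.5259) + 0.409 + 0.49 * 0.409^2) = 0.0350
Denominator = 86.4 * (0.409^(1/3) - 0.409/2) = 46.4652
nu = 0.0350 / 46.4652 = 7.5264e-04 mol/cm^3

7.5264e-04 mol/cm^3


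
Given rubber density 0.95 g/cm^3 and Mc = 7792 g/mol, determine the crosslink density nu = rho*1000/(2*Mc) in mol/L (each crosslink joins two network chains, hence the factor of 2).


nu = rho * 1000 / (2 * Mc)
nu = 0.95 * 1000 / (2 * 7792)
nu = 950.0 / 15584
nu = 0.0610 mol/L

0.0610 mol/L


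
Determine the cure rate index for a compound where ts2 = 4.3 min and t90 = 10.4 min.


CRI = 100 / (t90 - ts2)
= 100 / (10.4 - 4.3)
= 100 / 6.1
= 16.39 min^-1

16.39 min^-1


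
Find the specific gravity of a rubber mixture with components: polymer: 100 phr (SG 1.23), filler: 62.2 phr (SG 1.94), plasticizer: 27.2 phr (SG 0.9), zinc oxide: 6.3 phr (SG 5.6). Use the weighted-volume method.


Sum of weights = 195.7
Volume contributions:
  polymer: 100/1.23 = 81.3008
  filler: 62.2/1.94 = 32.0619
  plasticizer: 27.2/0.9 = 30.2222
  zinc oxide: 6.3/5.6 = 1.1250
Sum of volumes = 144.7099
SG = 195.7 / 144.7099 = 1.352

SG = 1.352


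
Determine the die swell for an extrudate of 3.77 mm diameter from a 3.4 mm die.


Die swell ratio = D_extrudate / D_die
= 3.77 / 3.4
= 1.109

Die swell = 1.109


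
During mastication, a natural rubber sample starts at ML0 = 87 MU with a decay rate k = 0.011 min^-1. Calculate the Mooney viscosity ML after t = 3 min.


ML = ML0 * exp(-k * t)
ML = 87 * exp(-0.011 * 3)
ML = 87 * 0.9675
ML = 84.18 MU

84.18 MU


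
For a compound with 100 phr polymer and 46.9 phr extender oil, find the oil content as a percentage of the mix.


Oil % = oil / (100 + oil) * 100
= 46.9 / (100 + 46.9) * 100
= 46.9 / 146.9 * 100
= 31.93%

31.93%


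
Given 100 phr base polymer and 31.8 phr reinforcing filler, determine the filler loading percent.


Filler % = filler / (rubber + filler) * 100
= 31.8 / (100 + 31.8) * 100
= 31.8 / 131.8 * 100
= 24.13%

24.13%


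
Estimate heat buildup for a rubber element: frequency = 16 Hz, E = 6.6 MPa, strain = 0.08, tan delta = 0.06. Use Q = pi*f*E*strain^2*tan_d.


Q = pi * f * E * strain^2 * tan_d
= pi * 16 * 6.6 * 0.08^2 * 0.06
= pi * 16 * 6.6 * 0.0064 * 0.06
= 0.1274

Q = 0.1274


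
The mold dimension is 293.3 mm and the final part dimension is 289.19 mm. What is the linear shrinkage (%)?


Shrinkage = (mold - part) / mold * 100
= (293.3 - 289.19) / 293.3 * 100
= 4.11 / 293.3 * 100
= 1.4%

1.4%


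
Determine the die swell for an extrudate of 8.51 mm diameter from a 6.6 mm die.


Die swell ratio = D_extrudate / D_die
= 8.51 / 6.6
= 1.289

Die swell = 1.289


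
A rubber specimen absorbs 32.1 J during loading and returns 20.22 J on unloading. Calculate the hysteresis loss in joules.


Hysteresis loss = loading - unloading
= 32.1 - 20.22
= 11.88 J

11.88 J


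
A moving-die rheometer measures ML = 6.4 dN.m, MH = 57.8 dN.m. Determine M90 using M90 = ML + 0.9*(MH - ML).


M90 = ML + 0.9 * (MH - ML)
M90 = 6.4 + 0.9 * (57.8 - 6.4)
M90 = 6.4 + 0.9 * 51.4
M90 = 52.66 dN.m

52.66 dN.m


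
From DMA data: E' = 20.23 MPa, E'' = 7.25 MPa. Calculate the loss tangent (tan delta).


tan delta = E'' / E'
= 7.25 / 20.23
= 0.3584

tan delta = 0.3584


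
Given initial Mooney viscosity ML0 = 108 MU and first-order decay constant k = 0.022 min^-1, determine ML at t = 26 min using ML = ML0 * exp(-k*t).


ML = ML0 * exp(-k * t)
ML = 108 * exp(-0.022 * 26)
ML = 108 * 0.5644
ML = 60.95 MU

60.95 MU


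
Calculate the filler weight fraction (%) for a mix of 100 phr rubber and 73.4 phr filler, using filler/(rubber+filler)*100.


Filler % = filler / (rubber + filler) * 100
= 73.4 / (100 + 73.4) * 100
= 73.4 / 173.4 * 100
= 42.33%

42.33%


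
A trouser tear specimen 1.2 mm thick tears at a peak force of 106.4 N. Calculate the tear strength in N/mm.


Tear strength = force / thickness
= 106.4 / 1.2
= 88.67 N/mm

88.67 N/mm


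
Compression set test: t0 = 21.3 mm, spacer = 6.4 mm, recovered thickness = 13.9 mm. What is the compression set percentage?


CS = (t0 - recovered) / (t0 - ts) * 100
= (21.3 - 13.9) / (21.3 - 6.4) * 100
= 7.4 / 14.9 * 100
= 49.7%

49.7%


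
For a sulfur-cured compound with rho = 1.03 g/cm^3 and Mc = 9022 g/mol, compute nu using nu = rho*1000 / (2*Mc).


nu = rho * 1000 / (2 * Mc)
nu = 1.03 * 1000 / (2 * 9022)
nu = 1030.0 / 18044
nu = 0.0571 mol/L

0.0571 mol/L


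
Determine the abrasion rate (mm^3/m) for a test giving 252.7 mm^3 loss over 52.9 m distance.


Rate = volume_loss / distance
= 252.7 / 52.9
= 4.777 mm^3/m

4.777 mm^3/m


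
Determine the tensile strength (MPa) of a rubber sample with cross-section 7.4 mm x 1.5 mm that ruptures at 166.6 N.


Area = width * thickness = 7.4 * 1.5 = 11.1 mm^2
TS = force / area = 166.6 / 11.1 = 15.01 MPa

15.01 MPa


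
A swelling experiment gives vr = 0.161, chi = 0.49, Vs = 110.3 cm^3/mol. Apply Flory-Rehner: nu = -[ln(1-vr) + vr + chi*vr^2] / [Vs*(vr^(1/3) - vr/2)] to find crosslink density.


ln(1 - vr) = ln(1 - 0.161) = -0.1755
Numerator = -((-0.1755) + 0.161 + 0.49 * 0.161^2) = 0.0018
Denominator = 110.3 * (0.161^(1/3) - 0.161/2) = 51.1254
nu = 0.0018 / 51.1254 = 3.6054e-05 mol/cm^3

3.6054e-05 mol/cm^3


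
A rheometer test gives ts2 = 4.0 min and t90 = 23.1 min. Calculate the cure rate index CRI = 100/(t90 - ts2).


CRI = 100 / (t90 - ts2)
= 100 / (23.1 - 4.0)
= 100 / 19.1
= 5.24 min^-1

5.24 min^-1


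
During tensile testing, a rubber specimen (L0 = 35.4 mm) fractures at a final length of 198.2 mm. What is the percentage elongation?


Elongation = (Lf - L0) / L0 * 100
= (198.2 - 35.4) / 35.4 * 100
= 162.8 / 35.4 * 100
= 459.9%

459.9%


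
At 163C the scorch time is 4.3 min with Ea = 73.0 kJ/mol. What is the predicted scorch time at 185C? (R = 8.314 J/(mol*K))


Convert temperatures: T1 = 163 + 273.15 = 436.15 K, T2 = 185 + 273.15 = 458.15 K
ts2_new = 4.3 * exp(73000 / 8.314 * (1/458.15 - 1/436.15))
1/T2 - 1/T1 = -1.1010e-04
ts2_new = 1.64 min

1.64 min


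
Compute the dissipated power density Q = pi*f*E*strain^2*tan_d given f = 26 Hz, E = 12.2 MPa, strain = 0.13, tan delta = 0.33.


Q = pi * f * E * strain^2 * tan_d
= pi * 26 * 12.2 * 0.13^2 * 0.33
= pi * 26 * 12.2 * 0.0169 * 0.33
= 5.5576

Q = 5.5576


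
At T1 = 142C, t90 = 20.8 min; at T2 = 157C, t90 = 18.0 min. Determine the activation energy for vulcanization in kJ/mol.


T1 = 415.15 K, T2 = 430.15 K
1/T1 - 1/T2 = 8.3997e-05
ln(t1/t2) = ln(20.8/18.0) = 0.1446
Ea = 8.314 * 0.1446 / 8.3997e-05 = 14310.5275 J/mol
Ea = 14.31 kJ/mol

14.31 kJ/mol


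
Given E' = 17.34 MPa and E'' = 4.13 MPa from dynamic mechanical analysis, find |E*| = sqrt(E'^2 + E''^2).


|E*| = sqrt(E'^2 + E''^2)
= sqrt(17.34^2 + 4.13^2)
= sqrt(300.6756 + 17.0569)
= 17.825 MPa

17.825 MPa


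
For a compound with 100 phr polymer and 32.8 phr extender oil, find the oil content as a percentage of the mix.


Oil % = oil / (100 + oil) * 100
= 32.8 / (100 + 32.8) * 100
= 32.8 / 132.8 * 100
= 24.7%

24.7%


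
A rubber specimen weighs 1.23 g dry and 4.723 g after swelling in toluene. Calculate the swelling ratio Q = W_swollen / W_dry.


Q = W_swollen / W_dry
Q = 4.723 / 1.23
Q = 3.84

Q = 3.84


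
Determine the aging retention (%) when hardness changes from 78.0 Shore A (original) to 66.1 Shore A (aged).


Retention = aged / original * 100
= 66.1 / 78.0 * 100
= 84.7%

84.7%


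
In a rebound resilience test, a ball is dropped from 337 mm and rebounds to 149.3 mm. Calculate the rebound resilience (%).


Resilience = h_rebound / h_drop * 100
= 149.3 / 337 * 100
= 44.3%

44.3%


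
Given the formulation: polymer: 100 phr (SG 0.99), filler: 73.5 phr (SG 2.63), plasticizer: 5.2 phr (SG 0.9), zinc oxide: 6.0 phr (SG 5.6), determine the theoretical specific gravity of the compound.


Sum of weights = 184.7
Volume contributions:
  polymer: 100/0.99 = 101.0101
  filler: 73.5/2.63 = 27.9468
  plasticizer: 5.2/0.9 = 5.7778
  zinc oxide: 6.0/5.6 = 1.0714
Sum of volumes = 135.8061
SG = 184.7 / 135.8061 = 1.36

SG = 1.36


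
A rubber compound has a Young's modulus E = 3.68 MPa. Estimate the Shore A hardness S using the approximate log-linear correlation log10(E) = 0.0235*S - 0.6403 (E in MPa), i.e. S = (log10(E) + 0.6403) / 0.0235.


log10(E) = 0.0235*S - 0.6403  =>  S = (log10(E) + 0.6403) / 0.0235
log10(3.68) = 0.565848
S = (0.565848 + 0.6403) / 0.0235 = 1.206148 / 0.0235
S = 51.3

Shore A = 51.3


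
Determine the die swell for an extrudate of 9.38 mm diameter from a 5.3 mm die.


Die swell ratio = D_extrudate / D_die
= 9.38 / 5.3
= 1.77

Die swell = 1.77


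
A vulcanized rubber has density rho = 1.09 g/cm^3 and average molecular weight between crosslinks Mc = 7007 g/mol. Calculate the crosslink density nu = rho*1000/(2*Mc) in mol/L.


nu = rho * 1000 / (2 * Mc)
nu = 1.09 * 1000 / (2 * 7007)
nu = 1090.0 / 14014
nu = 0.0778 mol/L

0.0778 mol/L


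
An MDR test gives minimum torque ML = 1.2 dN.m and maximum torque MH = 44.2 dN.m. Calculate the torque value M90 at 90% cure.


M90 = ML + 0.9 * (MH - ML)
M90 = 1.2 + 0.9 * (44.2 - 1.2)
M90 = 1.2 + 0.9 * 43.0
M90 = 39.9 dN.m

39.9 dN.m


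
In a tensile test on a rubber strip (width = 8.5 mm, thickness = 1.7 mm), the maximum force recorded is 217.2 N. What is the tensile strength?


Area = width * thickness = 8.5 * 1.7 = 14.45 mm^2
TS = force / area = 217.2 / 14.45 = 15.03 MPa

15.03 MPa


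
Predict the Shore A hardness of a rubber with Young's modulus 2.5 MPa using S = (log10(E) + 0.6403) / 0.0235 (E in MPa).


log10(E) = 0.0235*S - 0.6403  =>  S = (log10(E) + 0.6403) / 0.0235
log10(2.5) = 0.397940
S = (0.397940 + 0.6403) / 0.0235 = 1.038240 / 0.0235
S = 44.2

Shore A = 44.2


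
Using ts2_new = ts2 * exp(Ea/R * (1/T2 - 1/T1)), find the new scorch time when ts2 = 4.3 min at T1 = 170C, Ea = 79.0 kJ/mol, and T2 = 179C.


Convert temperatures: T1 = 170 + 273.15 = 443.15 K, T2 = 179 + 273.15 = 452.15 K
ts2_new = 4.3 * exp(79000 / 8.314 * (1/452.15 - 1/443.15))
1/T2 - 1/T1 = -4.4917e-05
ts2_new = 2.81 min

2.81 min


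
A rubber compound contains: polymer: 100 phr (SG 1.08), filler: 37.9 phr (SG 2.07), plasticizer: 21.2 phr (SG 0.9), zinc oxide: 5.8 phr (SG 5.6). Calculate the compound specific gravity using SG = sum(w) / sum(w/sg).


Sum of weights = 164.9
Volume contributions:
  polymer: 100/1.08 = 92.5926
  filler: 37.9/2.07 = 18.3092
  plasticizer: 21.2/0.9 = 23.5556
  zinc oxide: 5.8/5.6 = 1.0357
Sum of volumes = 135.4930
SG = 164.9 / 135.4930 = 1.217

SG = 1.217


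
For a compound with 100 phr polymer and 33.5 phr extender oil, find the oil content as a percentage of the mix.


Oil % = oil / (100 + oil) * 100
= 33.5 / (100 + 33.5) * 100
= 33.5 / 133.5 * 100
= 25.09%

25.09%


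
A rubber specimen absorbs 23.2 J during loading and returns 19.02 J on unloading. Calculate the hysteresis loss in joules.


Hysteresis loss = loading - unloading
= 23.2 - 19.02
= 4.18 J

4.18 J


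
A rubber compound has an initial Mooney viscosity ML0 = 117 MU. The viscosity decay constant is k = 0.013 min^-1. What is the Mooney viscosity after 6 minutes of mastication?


ML = ML0 * exp(-k * t)
ML = 117 * exp(-0.013 * 6)
ML = 117 * 0.9250
ML = 108.22 MU

108.22 MU


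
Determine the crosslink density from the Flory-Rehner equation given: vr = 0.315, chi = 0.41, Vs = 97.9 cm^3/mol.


ln(1 - vr) = ln(1 - 0.315) = -0.3783
Numerator = -((-0.3783) + 0.315 + 0.41 * 0.315^2) = 0.0227
Denominator = 97.9 * (0.315^(1/3) - 0.315/2) = 51.1928
nu = 0.0227 / 51.1928 = 4.4253e-04 mol/cm^3

4.4253e-04 mol/cm^3


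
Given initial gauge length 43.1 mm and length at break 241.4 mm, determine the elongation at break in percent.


Elongation = (Lf - L0) / L0 * 100
= (241.4 - 43.1) / 43.1 * 100
= 198.3 / 43.1 * 100
= 460.1%

460.1%


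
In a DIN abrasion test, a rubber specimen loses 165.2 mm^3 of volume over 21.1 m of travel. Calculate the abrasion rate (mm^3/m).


Rate = volume_loss / distance
= 165.2 / 21.1
= 7.829 mm^3/m

7.829 mm^3/m


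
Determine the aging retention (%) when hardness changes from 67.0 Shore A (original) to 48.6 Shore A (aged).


Retention = aged / original * 100
= 48.6 / 67.0 * 100
= 72.5%

72.5%
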